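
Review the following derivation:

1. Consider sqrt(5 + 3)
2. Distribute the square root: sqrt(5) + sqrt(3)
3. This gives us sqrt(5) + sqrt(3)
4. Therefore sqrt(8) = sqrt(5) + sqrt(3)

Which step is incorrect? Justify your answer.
Step 2: Distribute the square root: sqrt(5) + sqrt(3)

Step 2 incorrectly 'distributes' the square root over addition. The square root function does not distribute: sqrt(a + b) ≠ sqrt(a) + sqrt(b). In fact, sqrt(5 + 3) = sqrt(8) ≈ 2.8284, while sqrt(5) + sqrt(3) ≈ 3.9681.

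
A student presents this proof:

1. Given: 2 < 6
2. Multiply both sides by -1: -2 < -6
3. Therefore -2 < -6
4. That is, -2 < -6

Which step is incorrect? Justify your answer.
Step 2: Multiply both sides by -1: -2 < -6

Step 2 multiplies both sides by -1 but fails to reverse the inequality sign. When multiplying (or dividing) an inequality by a negative number, the direction must be reversed. Since 2 < 6, we should get -2 > -6, i.e., -2 > -6.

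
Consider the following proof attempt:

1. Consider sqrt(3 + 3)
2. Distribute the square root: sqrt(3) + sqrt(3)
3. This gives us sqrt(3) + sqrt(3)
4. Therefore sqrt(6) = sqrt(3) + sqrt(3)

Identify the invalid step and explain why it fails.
Step 2: Distribute the square root: sqrt(3) + sqrt(3)

Step 2 incorrectly 'distributes' the square root over addition. The square root function does not distribute: sqrt(a + b) ≠ sqrt(a) + sqrt(b). In fact, sqrt(3 + 3) = sqrt(6) ≈ 2.4495, while sqrt(3) + sqrt(3) ≈ 3.4641.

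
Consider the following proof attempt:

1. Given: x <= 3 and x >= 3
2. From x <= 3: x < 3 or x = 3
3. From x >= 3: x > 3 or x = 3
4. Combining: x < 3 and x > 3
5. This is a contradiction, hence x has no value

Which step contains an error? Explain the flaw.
Step 4: Combining: x < 3 and x > 3

Step 4 incorrectly combines the conditions. From x <= 3 and x >= 3, the intersection is x = 3. The error treats the 'or' cases as 'and' requirements. The correct conclusion is that x = 3 is the unique solution, not that no solution exists.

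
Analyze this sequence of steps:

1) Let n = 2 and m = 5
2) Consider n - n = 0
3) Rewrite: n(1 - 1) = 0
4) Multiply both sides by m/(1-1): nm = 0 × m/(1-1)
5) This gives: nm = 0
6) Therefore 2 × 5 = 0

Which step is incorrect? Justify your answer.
Step 4: Multiply both sides by m/(1-1): nm = 0 × m/(1-1)

Step 4 multiplies both sides by m/(1-1). However, 1-1 = 0, so this is multiplication by m/0, which is undefined. We cannot multiply by an undefined expression.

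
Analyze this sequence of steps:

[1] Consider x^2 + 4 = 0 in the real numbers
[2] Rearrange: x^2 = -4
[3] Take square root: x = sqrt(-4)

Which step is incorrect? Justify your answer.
Step 3: Take square root: x = sqrt(-4)

Step 3 takes the square root of -4, which is negative. In the real number system, the square root of a negative number is undefined. The equation x^2 + 4 = 0 has no real solutions. Square roots of negative numbers only exist in the complex numbers.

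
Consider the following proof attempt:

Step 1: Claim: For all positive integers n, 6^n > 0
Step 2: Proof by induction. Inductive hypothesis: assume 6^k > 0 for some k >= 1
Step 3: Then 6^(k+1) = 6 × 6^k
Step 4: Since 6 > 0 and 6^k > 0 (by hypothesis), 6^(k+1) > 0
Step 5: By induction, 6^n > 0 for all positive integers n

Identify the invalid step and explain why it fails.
Step 5: By induction, 6^n > 0 for all positive integers n

Step 5 concludes the proof by induction, but no base case was ever established. A valid induction proof requires: (1) a base case proving 6^1 > 0, and (2) an inductive step showing IF 6^k > 0 THEN 6^(k+1) > 0. Steps 2-4 correctly establish the inductive step, but without the base case the conclusion in step 5 does not follow.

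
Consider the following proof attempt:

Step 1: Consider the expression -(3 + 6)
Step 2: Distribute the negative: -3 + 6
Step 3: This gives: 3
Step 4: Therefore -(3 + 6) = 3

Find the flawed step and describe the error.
Step 2: Distribute the negative: -3 + 6

Step 2 incorrectly distributes the negative sign. The correct distribution is -(3 + 6) = -3 - 6 = -9. The negative must be applied to both terms, not just the first. The error treats -(3 + 6) as -3 + 6, which equals 3 instead of -9.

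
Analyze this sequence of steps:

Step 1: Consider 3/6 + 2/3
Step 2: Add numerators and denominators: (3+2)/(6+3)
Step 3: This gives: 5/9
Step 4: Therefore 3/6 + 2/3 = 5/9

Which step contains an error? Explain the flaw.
Step 2: Add numerators and denominators: (3+2)/(6+3)

Step 2 incorrectly adds fractions by separately adding numerators and denominators. This is wrong. The correct method requires a common denominator: 3/6 + 2/3 = (3×3 + 2×6)/(6×3) = 21/18 = 7/6. The method used gives 5/9, which is different.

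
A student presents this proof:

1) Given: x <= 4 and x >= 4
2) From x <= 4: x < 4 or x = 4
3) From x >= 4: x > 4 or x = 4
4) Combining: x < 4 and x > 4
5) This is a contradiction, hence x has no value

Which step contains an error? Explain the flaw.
Step 4: Combining: x < 4 and x > 4

Step 4 incorrectly combines the conditions. From x <= 4 and x >= 4, the intersection is x = 4. The error treats the 'or' cases as 'and' requirements. The correct conclusion is that x = 4 is the unique solution, not that no solution exists.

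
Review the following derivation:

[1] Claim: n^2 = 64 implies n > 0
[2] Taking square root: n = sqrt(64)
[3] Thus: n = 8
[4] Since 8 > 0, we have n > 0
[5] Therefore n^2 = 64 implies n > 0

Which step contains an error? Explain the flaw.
Step 2: Taking square root: n = sqrt(64)

Step 2 takes the square root and assumes the positive root only. The equation n^2 = 64 actually has two solutions: n = 8 and n = -8. The proof silently assumes n > 0 without justification, then uses this assumption to conclude n > 0, which is circular. The counterexample n = -8 shows the claim is false.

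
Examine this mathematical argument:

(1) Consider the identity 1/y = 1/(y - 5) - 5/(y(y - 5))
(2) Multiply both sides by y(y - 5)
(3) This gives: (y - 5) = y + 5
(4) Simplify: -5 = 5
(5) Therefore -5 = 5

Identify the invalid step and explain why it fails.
Step 3: This gives: (y - 5) = y + 5

Step 3 makes a sign error when clearing denominators. Multiplying -5/(y(y - 5)) by y(y - 5) gives -5, not +5. The correct result is (y - 5) = y - 5, which is trivially true, not (y - 5) = y + 5. (Step 1 is a valid identity: 1/(y - 5) - 5/(y(y - 5)) = (y - 5)/(y(y - 5)) = 1/y.)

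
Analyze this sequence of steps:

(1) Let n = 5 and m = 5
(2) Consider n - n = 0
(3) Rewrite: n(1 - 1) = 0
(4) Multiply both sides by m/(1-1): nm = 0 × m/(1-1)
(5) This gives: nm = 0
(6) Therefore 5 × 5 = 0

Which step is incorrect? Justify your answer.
Step 4: Multiply both sides by m/(1-1): nm = 0 × m/(1-1)

Step 4 multiplies both sides by m/(1-1). However, 1-1 = 0, so this is multiplication by m/0, which is undefined. We cannot multiply by an undefined expression.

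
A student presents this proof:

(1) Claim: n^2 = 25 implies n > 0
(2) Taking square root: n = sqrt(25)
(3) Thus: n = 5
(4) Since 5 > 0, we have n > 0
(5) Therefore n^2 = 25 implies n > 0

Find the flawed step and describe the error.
Step 2: Taking square root: n = sqrt(25)

Step 2 takes the square root and assumes the positive root only. The equation n^2 = 25 actually has two solutions: n = 5 and n = -5. The proof silently assumes n > 0 without justification, then uses this assumption to conclude n > 0, which is circular. The counterexample n = -5 shows the claim is false.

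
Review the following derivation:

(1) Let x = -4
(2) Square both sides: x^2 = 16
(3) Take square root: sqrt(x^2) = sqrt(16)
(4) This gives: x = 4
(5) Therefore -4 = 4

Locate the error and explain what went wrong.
Step 4: This gives: x = 4

Step 4 incorrectly states that sqrt(x^2) = x. The correct identity is sqrt(x^2) = |x|. Since x = -4 < 0, we have sqrt(x^2) = |-4| = 4, not x = -4.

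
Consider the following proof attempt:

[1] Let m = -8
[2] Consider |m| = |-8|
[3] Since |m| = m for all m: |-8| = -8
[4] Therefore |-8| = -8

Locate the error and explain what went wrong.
Step 3: Since |m| = m for all m: |-8| = -8

Step 3 incorrectly states that |m| = m for all m. The correct definition is |m| = m when m >= 0, and |m| = -m when m < 0. Since -8 < 0, we have |-8| = -(-8) = 8, not -8.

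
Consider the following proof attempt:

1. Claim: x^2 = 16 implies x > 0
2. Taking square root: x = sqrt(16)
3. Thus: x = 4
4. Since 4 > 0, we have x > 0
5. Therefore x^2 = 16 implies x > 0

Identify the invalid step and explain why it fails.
Step 2: Taking square root: x = sqrt(16)

Step 2 takes the square root and assumes the positive root only. The equation x^2 = 16 actually has two solutions: x = 4 and x = -4. The proof silently assumes x > 0 without justification, then uses this assumption to conclude x > 0, which is circular. The counterexample x = -4 shows the claim is false.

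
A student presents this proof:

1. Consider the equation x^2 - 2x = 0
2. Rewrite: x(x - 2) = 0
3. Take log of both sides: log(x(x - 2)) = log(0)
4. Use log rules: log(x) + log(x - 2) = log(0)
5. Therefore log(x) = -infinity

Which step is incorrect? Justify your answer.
Step 3: Take log of both sides: log(x(x - 2)) = log(0)

Step 3 takes the logarithm of both sides, resulting in log(0) on the right side. The logarithm is only defined for positive numbers; log(0) is undefined (approaches negative infinity). This operation is invalid.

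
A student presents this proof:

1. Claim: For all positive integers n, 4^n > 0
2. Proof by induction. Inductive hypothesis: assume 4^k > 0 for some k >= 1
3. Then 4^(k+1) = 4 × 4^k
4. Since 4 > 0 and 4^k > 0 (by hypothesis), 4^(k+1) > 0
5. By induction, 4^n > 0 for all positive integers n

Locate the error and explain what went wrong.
Step 5: By induction, 4^n > 0 for all positive integers n

Step 5 concludes the proof by induction, but no base case was ever established. A valid induction proof requires: (1) a base case proving 4^1 > 0, and (2) an inductive step showing IF 4^k > 0 THEN 4^(k+1) > 0. Steps 2-4 correctly establish the inductive step, but without the base case the conclusion in step 5 does not follow.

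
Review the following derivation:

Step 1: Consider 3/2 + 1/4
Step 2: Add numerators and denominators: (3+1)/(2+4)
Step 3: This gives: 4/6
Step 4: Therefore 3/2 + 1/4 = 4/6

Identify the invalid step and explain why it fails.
Step 2: Add numerators and denominators: (3+1)/(2+4)

Step 2 incorrectly adds fractions by separately adding numerators and denominators. This is wrong. The correct method requires a common denominator: 3/2 + 1/4 = (3×4 + 1×2)/(2×4) = 14/8 = 7/4. The method used gives 4/6, which is different.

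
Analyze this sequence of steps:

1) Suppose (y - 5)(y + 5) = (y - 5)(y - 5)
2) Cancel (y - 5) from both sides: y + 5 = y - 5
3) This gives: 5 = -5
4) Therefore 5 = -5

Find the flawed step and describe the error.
Step 2: Cancel (y - 5) from both sides: y + 5 = y - 5

Step 2 cancels (y - 5) from both sides. This is only valid if (y - 5) ≠ 0, i.e., y ≠ 5. When y = 5, both sides equal zero regardless of the other factors. The correct approach requires considering y = 5 as a separate case.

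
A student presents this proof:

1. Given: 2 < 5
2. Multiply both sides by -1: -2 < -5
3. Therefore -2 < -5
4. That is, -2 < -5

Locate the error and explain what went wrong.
Step 2: Multiply both sides by -1: -2 < -5

Step 2 multiplies both sides by -1 but fails to reverse the inequality sign. When multiplying (or dividing) an inequality by a negative number, the direction must be reversed. Since 2 < 5, we should get -2 > -5, i.e., -2 > -5.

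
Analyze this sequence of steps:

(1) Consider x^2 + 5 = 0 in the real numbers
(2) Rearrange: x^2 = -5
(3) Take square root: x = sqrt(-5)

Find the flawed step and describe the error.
Step 3: Take square root: x = sqrt(-5)

Step 3 takes the square root of -5, which is negative. In the real number system, the square root of a negative number is undefined. The equation x^2 + 5 = 0 has no real solutions. Square roots of negative numbers only exist in the complex numbers.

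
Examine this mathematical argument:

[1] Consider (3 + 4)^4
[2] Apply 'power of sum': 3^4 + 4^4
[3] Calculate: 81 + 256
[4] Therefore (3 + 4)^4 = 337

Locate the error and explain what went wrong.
Step 2: Apply 'power of sum': 3^4 + 4^4

Step 2 incorrectly applies a non-existent rule '(a+b)^n = a^n + b^n'. This is false in general. The correct expansion uses the binomial theorem. The actual value is (3 + 4)^4 = 7^4 = 2401, not 337.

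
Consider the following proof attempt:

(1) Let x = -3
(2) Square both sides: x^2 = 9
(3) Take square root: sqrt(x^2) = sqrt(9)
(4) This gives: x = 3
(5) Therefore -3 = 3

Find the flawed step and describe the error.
Step 4: This gives: x = 3

Step 4 incorrectly states that sqrt(x^2) = x. The correct identity is sqrt(x^2) = |x|. Since x = -3 < 0, we have sqrt(x^2) = |-3| = 3, not x = -3.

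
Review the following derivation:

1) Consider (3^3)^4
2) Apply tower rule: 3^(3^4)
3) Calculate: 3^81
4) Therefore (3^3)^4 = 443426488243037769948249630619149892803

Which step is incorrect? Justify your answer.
Step 2: Apply tower rule: 3^(3^4)

Step 2 incorrectly states that (a^b)^c = a^(b^c). The correct rule is (a^b)^c = a^(b×c). The actual value is (3^3)^4 = 3^12 = 531441, not 3^81 = 443426488243037769948249630619149892803.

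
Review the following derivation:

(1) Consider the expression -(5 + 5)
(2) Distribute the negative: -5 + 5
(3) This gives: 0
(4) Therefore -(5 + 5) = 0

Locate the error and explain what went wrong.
Step 2: Distribute the negative: -5 + 5

Step 2 incorrectly distributes the negative sign. The correct distribution is -(5 + 5) = -5 - 5 = -10. The negative must be applied to both terms, not just the first. The error treats -(5 + 5) as -5 + 5, which equals 0 instead of -10.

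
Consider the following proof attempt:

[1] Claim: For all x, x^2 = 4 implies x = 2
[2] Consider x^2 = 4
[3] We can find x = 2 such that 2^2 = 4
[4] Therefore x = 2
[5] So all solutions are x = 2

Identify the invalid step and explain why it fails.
Step 4: Therefore x = 2

Step 4 incorrectly concludes that x = 2 is the only solution. The proof shows that x = 2 is A solution (existence), but does not show it is the ONLY solution (uniqueness). In fact, x = -2 is also a solution since (-2)^2 = 4. Finding one solution doesn't prove there are no others.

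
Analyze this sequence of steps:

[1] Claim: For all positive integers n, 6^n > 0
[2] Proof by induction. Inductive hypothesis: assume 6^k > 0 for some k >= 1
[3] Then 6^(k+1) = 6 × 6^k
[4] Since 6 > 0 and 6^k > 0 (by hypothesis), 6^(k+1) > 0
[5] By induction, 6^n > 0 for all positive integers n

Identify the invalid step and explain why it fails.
Step 5: By induction, 6^n > 0 for all positive integers n

Step 5 concludes the proof by induction, but no base case was ever established. A valid induction proof requires: (1) a base case proving 6^1 > 0, and (2) an inductive step showing IF 6^k > 0 THEN 6^(k+1) > 0. Steps 2-4 correctly establish the inductive step, but without the base case the conclusion in step 5 does not follow.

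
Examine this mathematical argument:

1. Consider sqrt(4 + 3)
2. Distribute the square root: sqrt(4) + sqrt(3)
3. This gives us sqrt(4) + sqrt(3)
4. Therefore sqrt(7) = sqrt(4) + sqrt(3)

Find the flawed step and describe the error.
Step 2: Distribute the square root: sqrt(4) + sqrt(3)

Step 2 incorrectly 'distributes' the square root over addition. The square root function does not distribute: sqrt(a + b) ≠ sqrt(a) + sqrt(b). In fact, sqrt(4 + 3) = sqrt(7) ≈ 2.6458, while sqrt(4) + sqrt(3) ≈ 3.7321.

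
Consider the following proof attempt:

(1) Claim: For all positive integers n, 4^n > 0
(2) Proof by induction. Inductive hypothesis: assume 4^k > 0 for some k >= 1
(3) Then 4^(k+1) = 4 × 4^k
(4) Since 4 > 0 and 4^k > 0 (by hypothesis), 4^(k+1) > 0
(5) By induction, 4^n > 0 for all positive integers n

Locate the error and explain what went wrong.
Step 5: By induction, 4^n > 0 for all positive integers n

Step 5 concludes the proof by induction, but no base case was ever established. A valid induction proof requires: (1) a base case proving 4^1 > 0, and (2) an inductive step showing IF 4^k > 0 THEN 4^(k+1) > 0. Steps 2-4 correctly establish the inductive step, but without the base case the conclusion in step 5 does not follow.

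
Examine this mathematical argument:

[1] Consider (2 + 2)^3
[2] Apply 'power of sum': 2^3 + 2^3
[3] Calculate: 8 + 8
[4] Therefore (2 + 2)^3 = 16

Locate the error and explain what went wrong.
Step 2: Apply 'power of sum': 2^3 + 2^3

Step 2 incorrectly applies a non-existent rule '(a+b)^n = a^n + b^n'. This is false in general. The correct expansion uses the binomial theorem. The actual value is (2 + 2)^3 = 4^3 = 64, not 16.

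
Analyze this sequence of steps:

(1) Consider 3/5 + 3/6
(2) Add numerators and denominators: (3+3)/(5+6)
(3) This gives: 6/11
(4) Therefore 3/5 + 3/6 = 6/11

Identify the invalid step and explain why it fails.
Step 2: Add numerators and denominators: (3+3)/(5+6)

Step 2 incorrectly adds fractions by separately adding numerators and denominators. This is wrong. The correct method requires a common denominator: 3/5 + 3/6 = (3×6 + 3×5)/(5×6) = 33/30 = 11/10. The method used gives 6/11, which is different.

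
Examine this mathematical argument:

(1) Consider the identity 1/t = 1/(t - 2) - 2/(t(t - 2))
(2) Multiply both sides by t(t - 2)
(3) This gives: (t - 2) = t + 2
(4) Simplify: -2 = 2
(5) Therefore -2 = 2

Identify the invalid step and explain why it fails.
Step 3: This gives: (t - 2) = t + 2

Step 3 makes a sign error when clearing denominators. Multiplying -2/(t(t - 2)) by t(t - 2) gives -2, not +2. The correct result is (t - 2) = t - 2, which is trivially true, not (t - 2) = t + 2. (Step 1 is a valid identity: 1/(t - 2) - 2/(t(t - 2)) = (t - 2)/(t(t - 2)) = 1/t.)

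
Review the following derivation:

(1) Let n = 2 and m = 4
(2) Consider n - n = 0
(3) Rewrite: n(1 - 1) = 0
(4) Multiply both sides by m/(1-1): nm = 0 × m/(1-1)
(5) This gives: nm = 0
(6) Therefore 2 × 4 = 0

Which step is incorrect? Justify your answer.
Step 4: Multiply both sides by m/(1-1): nm = 0 × m/(1-1)

Step 4 multiplies both sides by m/(1-1). However, 1-1 = 0, so this is multiplication by m/0, which is undefined. We cannot multiply by an undefined expression.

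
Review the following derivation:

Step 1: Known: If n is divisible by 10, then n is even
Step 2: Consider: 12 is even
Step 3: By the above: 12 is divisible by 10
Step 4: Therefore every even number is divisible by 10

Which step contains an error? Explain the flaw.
Step 3: By the above: 12 is divisible by 10

Step 3 commits the fallacy of affirming the consequent. The known fact 'divisible by 10 → even' does NOT imply 'even → divisible by 10'. That would be the converse, which is false. For example, 12 is even but 12 ÷ 10 = 1.20, which is not an integer.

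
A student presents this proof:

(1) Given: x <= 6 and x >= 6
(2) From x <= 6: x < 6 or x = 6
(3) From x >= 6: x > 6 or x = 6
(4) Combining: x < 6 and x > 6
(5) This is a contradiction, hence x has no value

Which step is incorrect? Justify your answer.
Step 4: Combining: x < 6 and x > 6

Step 4 incorrectly combines the conditions. From x <= 6 and x >= 6, the intersection is x = 6. The error treats the 'or' cases as 'and' requirements. The correct conclusion is that x = 6 is the unique solution, not that no solution exists.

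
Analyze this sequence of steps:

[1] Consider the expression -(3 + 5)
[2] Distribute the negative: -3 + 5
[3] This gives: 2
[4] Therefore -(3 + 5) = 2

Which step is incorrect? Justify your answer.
Step 2: Distribute the negative: -3 + 5

Step 2 incorrectly distributes the negative sign. The correct distribution is -(3 + 5) = -3 - 5 = -8. The negative must be applied to both terms, not just the first. The error treats -(3 + 5) as -3 + 5, which equals 2 instead of -8.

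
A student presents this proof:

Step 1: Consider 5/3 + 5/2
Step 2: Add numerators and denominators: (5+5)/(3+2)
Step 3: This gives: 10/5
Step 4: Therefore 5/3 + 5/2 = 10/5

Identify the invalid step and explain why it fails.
Step 2: Add numerators and denominators: (5+5)/(3+2)

Step 2 incorrectly adds fractions by separately adding numerators and denominators. This is wrong. The correct method requires a common denominator: 5/3 + 5/2 = (5×2 + 5×3)/(3×2) = 25/6 = 25/6. The method used gives 10/5, which is different.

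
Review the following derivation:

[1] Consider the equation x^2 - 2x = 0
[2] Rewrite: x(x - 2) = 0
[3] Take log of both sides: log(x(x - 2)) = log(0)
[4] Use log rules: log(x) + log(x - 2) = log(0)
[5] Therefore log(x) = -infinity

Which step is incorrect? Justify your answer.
Step 3: Take log of both sides: log(x(x - 2)) = log(0)

Step 3 takes the logarithm of both sides, resulting in log(0) on the right side. The logarithm is only defined for positive numbers; log(0) is undefined (approaches negative infinity). This operation is invalid.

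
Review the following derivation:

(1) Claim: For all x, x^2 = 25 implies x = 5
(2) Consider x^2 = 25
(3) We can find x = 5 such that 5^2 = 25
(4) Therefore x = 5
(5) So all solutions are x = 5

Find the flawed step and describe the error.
Step 4: Therefore x = 5

Step 4 incorrectly concludes that x = 5 is the only solution. The proof shows that x = 5 is A solution (existence), but does not show it is the ONLY solution (uniqueness). In fact, x = -5 is also a solution since (-5)^2 = 25. Finding one solution doesn't prove there are no others.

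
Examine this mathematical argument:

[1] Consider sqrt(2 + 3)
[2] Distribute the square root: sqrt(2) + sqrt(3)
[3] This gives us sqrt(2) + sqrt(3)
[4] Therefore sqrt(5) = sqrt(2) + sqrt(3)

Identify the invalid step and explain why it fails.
Step 2: Distribute the square root: sqrt(2) + sqrt(3)

Step 2 incorrectly 'distributes' the square root over addition. The square root function does not distribute: sqrt(a + b) ≠ sqrt(a) + sqrt(b). In fact, sqrt(2 + 3) = sqrt(5) ≈ 2.2361, while sqrt(2) + sqrt(3) ≈ 3.1463.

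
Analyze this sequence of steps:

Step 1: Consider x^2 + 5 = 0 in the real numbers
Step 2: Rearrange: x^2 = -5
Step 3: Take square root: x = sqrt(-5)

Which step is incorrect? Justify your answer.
Step 3: Take square root: x = sqrt(-5)

Step 3 takes the square root of -5, which is negative. In the real number system, the square root of a negative number is undefined. The equation x^2 + 5 = 0 has no real solutions. Square roots of negative numbers only exist in the complex numbers.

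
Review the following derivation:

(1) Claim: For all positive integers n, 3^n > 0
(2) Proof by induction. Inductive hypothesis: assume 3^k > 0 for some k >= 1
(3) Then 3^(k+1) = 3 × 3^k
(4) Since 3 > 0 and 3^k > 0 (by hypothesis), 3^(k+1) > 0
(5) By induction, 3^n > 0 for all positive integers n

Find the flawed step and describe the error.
Step 5: By induction, 3^n > 0 for all positive integers n

Step 5 concludes the proof by induction, but no base case was ever established. A valid induction proof requires: (1) a base case proving 3^1 > 0, and (2) an inductive step showing IF 3^k > 0 THEN 3^(k+1) > 0. Steps 2-4 correctly establish the inductive step, but without the base case the conclusion in step 5 does not follow.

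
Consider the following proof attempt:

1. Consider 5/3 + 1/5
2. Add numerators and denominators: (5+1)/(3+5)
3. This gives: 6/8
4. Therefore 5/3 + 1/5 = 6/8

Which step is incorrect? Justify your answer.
Step 2: Add numerators and denominators: (5+1)/(3+5)

Step 2 incorrectly adds fractions by separately adding numerators and denominators. This is wrong. The correct method requires a common denominator: 5/3 + 1/5 = (5×5 + 1×3)/(3×5) = 28/15 = 28/15. The method used gives 6/8, which is different.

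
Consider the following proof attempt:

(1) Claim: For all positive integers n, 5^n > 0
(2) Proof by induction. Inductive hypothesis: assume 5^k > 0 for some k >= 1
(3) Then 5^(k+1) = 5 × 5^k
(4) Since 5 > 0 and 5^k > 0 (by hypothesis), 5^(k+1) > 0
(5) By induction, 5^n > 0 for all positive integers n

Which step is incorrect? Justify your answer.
Step 5: By induction, 5^n > 0 for all positive integers n

Step 5 concludes the proof by induction, but no base case was ever established. A valid induction proof requires: (1) a base case proving 5^1 > 0, and (2) an inductive step showing IF 5^k > 0 THEN 5^(k+1) > 0. Steps 2-4 correctly establish the inductive step, but without the base case the conclusion in step 5 does not follow.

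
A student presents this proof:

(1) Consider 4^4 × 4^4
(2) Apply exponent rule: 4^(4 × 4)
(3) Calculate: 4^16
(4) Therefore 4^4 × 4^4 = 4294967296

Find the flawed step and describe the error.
Step 2: Apply exponent rule: 4^(4 × 4)

Step 2 incorrectly states that a^b × a^c = a^(b×c). The correct rule is a^b × a^c = a^(b+c). The actual value is 4^4 × 4^4 = 4^8 = 65536, not 4^16 = 4294967296.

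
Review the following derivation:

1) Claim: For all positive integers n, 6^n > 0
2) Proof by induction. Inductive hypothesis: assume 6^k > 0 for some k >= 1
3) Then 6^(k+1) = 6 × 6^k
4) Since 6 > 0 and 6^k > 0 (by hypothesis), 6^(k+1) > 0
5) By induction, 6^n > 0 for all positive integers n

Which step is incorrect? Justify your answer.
Step 5: By induction, 6^n > 0 for all positive integers n

Step 5 concludes the proof by induction, but no base case was ever established. A valid induction proof requires: (1) a base case proving 6^1 > 0, and (2) an inductive step showing IF 6^k > 0 THEN 6^(k+1) > 0. Steps 2-4 correctly establish the inductive step, but without the base case the conclusion in step 5 does not follow.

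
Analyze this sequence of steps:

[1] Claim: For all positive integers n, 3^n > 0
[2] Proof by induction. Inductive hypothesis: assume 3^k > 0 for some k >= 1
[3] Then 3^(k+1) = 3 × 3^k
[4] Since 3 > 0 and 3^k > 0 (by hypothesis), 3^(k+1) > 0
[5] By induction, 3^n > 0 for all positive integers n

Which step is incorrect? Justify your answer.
Step 5: By induction, 3^n > 0 for all positive integers n

Step 5 concludes the proof by induction, but no base case was ever established. A valid induction proof requires: (1) a base case proving 3^1 > 0, and (2) an inductive step showing IF 3^k > 0 THEN 3^(k+1) > 0. Steps 2-4 correctly establish the inductive step, but without the base case the conclusion in step 5 does not follow.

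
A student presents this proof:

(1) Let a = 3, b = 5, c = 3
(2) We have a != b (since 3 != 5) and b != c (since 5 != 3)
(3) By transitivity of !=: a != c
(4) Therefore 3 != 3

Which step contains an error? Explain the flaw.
Step 3: By transitivity of !=: a != c

Step 3 incorrectly applies transitivity to the '!=' relation. Transitivity states: if a R b and b R c, then a R c. However, '!=' is not transitive. Counterexample: 3 != 5 and 5 != 3, but 3 = 3 (both equal 3). Transitivity holds for relations like <, <=, =, but not for !=.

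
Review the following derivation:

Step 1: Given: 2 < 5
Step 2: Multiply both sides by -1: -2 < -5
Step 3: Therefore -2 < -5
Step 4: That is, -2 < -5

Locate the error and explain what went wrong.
Step 2: Multiply both sides by -1: -2 < -5

Step 2 multiplies both sides by -1 but fails to reverse the inequality sign. When multiplying (or dividing) an inequality by a negative number, the direction must be reversed. Since 2 < 5, we should get -2 > -5, i.e., -2 > -5.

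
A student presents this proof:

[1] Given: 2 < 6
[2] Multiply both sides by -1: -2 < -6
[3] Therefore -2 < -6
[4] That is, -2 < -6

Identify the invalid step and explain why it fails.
Step 2: Multiply both sides by -1: -2 < -6

Step 2 multiplies both sides by -1 but fails to reverse the inequality sign. When multiplying (or dividing) an inequality by a negative number, the direction must be reversed. Since 2 < 6, we should get -2 > -6, i.e., -2 > -6.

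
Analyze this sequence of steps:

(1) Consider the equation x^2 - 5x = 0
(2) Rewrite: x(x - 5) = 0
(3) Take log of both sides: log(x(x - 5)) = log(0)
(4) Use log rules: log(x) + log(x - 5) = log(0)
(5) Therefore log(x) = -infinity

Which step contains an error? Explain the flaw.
Step 3: Take log of both sides: log(x(x - 5)) = log(0)

Step 3 takes the logarithm of both sides, resulting in log(0) on the right side. The logarithm is only defined for positive numbers; log(0) is undefined (approaches negative infinity). This operation is invalid.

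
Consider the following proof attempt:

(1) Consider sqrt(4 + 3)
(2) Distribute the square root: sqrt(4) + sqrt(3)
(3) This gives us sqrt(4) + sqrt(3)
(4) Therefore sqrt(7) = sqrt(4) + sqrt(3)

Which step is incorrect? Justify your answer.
Step 2: Distribute the square root: sqrt(4) + sqrt(3)

Step 2 incorrectly 'distributes' the square root over addition. The square root function does not distribute: sqrt(a + b) ≠ sqrt(a) + sqrt(b). In fact, sqrt(4 + 3) = sqrt(7) ≈ 2.6458, while sqrt(4) + sqrt(3) ≈ 3.7321.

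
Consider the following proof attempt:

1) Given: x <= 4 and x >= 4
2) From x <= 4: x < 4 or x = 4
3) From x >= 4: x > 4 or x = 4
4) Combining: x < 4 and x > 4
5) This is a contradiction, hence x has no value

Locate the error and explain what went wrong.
Step 4: Combining: x < 4 and x > 4

Step 4 incorrectly combines the conditions. From x <= 4 and x >= 4, the intersection is x = 4. The error treats the 'or' cases as 'and' requirements. The correct conclusion is that x = 4 is the unique solution, not that no solution exists.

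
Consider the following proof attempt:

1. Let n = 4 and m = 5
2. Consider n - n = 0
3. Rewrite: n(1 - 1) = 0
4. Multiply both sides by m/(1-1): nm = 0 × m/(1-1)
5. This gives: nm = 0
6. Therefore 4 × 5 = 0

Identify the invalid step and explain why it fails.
Step 4: Multiply both sides by m/(1-1): nm = 0 × m/(1-1)

Step 4 multiplies both sides by m/(1-1). However, 1-1 = 0, so this is multiplication by m/0, which is undefined. We cannot multiply by an undefined expression.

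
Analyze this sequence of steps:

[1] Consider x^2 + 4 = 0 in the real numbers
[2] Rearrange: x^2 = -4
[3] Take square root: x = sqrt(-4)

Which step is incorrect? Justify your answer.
Step 3: Take square root: x = sqrt(-4)

Step 3 takes the square root of -4, which is negative. In the real number system, the square root of a negative number is undefined. The equation x^2 + 4 = 0 has no real solutions. Square roots of negative numbers only exist in the complex numbers.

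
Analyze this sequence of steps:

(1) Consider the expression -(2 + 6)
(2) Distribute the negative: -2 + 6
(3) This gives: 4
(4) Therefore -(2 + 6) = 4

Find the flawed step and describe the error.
Step 2: Distribute the negative: -2 + 6

Step 2 incorrectly distributes the negative sign. The correct distribution is -(2 + 6) = -2 - 6 = -8. The negative must be applied to both terms, not just the first. The error treats -(2 + 6) as -2 + 6, which equals 4 instead of -8.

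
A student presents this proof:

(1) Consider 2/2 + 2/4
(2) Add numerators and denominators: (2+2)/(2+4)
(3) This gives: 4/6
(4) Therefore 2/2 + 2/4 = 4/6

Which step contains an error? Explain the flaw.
Step 2: Add numerators and denominators: (2+2)/(2+4)

Step 2 incorrectly adds fractions by separately adding numerators and denominators. This is wrong. The correct method requires a common denominator: 2/2 + 2/4 = (2×4 + 2×2)/(2×4) = 12/8 = 3/2. The method used gives 4/6, which is different.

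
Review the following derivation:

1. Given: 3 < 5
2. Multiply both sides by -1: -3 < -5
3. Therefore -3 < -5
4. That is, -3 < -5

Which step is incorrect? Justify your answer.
Step 2: Multiply both sides by -1: -3 < -5

Step 2 multiplies both sides by -1 but fails to reverse the inequality sign. When multiplying (or dividing) an inequality by a negative number, the direction must be reversed. Since 3 < 5, we should get -3 > -5, i.e., -3 > -5.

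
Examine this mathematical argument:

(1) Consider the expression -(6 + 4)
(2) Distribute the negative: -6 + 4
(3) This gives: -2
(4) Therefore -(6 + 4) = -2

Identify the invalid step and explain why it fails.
Step 2: Distribute the negative: -6 + 4

Step 2 incorrectly distributes the negative sign. The correct distribution is -(6 + 4) = -6 - 4 = -10. The negative must be applied to both terms, not just the first. The error treats -(6 + 4) as -6 + 4, which equals -2 instead of -10.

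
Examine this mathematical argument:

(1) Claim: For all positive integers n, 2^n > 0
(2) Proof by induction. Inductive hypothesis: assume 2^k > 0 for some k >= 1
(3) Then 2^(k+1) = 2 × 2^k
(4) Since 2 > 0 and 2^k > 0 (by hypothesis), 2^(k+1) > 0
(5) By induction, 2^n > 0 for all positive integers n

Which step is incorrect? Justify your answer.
Step 5: By induction, 2^n > 0 for all positive integers n

Step 5 concludes the proof by induction, but no base case was ever established. A valid induction proof requires: (1) a base case proving 2^1 > 0, and (2) an inductive step showing IF 2^k > 0 THEN 2^(k+1) > 0. Steps 2-4 correctly establish the inductive step, but without the base case the conclusion in step 5 does not follow.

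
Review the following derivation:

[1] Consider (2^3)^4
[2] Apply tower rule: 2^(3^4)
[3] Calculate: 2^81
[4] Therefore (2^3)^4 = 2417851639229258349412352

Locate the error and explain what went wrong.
Step 2: Apply tower rule: 2^(3^4)

Step 2 incorrectly states that (a^b)^c = a^(b^c). The correct rule is (a^b)^c = a^(b×c). The actual value is (2^3)^4 = 2^12 = 4096, not 2^81 = 2417851639229258349412352.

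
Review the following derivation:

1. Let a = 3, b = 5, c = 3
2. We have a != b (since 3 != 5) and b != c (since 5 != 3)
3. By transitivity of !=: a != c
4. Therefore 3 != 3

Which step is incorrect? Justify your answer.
Step 3: By transitivity of !=: a != c

Step 3 incorrectly applies transitivity to the '!=' relation. Transitivity states: if a R b and b R c, then a R c. However, '!=' is not transitive. Counterexample: 3 != 5 and 5 != 3, but 3 = 3 (both equal 3). Transitivity holds for relations like <, <=, =, but not for !=.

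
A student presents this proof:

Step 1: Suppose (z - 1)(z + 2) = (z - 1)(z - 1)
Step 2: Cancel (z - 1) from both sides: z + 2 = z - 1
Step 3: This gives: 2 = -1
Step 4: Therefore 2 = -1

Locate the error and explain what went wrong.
Step 2: Cancel (z - 1) from both sides: z + 2 = z - 1

Step 2 cancels (z - 1) from both sides. This is only valid if (z - 1) ≠ 0, i.e., z ≠ 1. When z = 1, both sides equal zero regardless of the other factors. The correct approach requires considering z = 1 as a separate case.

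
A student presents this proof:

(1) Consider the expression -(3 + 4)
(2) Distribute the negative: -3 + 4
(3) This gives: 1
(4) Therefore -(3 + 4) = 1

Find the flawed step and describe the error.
Step 2: Distribute the negative: -3 + 4

Step 2 incorrectly distributes the negative sign. The correct distribution is -(3 + 4) = -3 - 4 = -7. The negative must be applied to both terms, not just the first. The error treats -(3 + 4) as -3 + 4, which equals 1 instead of -7.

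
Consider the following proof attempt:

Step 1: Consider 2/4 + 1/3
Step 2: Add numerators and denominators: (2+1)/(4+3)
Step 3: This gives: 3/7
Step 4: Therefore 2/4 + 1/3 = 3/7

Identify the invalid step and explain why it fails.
Step 2: Add numerators and denominators: (2+1)/(4+3)

Step 2 incorrectly adds fractions by separately adding numerators and denominators. This is wrong. The correct method requires a common denominator: 2/4 + 1/3 = (2×3 + 1×4)/(4×3) = 10/12 = 5/6. The method used gives 3/7, which is different.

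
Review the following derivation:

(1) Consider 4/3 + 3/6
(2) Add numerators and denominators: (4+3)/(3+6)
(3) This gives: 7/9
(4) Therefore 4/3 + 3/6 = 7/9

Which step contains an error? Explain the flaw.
Step 2: Add numerators and denominators: (4+3)/(3+6)

Step 2 incorrectly adds fractions by separately adding numerators and denominators. This is wrong. The correct method requires a common denominator: 4/3 + 3/6 = (4×6 + 3×3)/(3×6) = 33/18 = 11/6. The method used gives 7/9, which is different.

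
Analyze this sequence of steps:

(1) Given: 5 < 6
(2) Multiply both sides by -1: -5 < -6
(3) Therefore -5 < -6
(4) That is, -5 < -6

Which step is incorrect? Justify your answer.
Step 2: Multiply both sides by -1: -5 < -6

Step 2 multiplies both sides by -1 but fails to reverse the inequality sign. When multiplying (or dividing) an inequality by a negative number, the direction must be reversed. Since 5 < 6, we should get -5 > -6, i.e., -5 > -6.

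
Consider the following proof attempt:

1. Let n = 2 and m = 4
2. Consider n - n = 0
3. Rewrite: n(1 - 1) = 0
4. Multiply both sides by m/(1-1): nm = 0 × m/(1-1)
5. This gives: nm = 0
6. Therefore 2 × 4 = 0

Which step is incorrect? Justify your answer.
Step 4: Multiply both sides by m/(1-1): nm = 0 × m/(1-1)

Step 4 multiplies both sides by m/(1-1). However, 1-1 = 0, so this is multiplication by m/0, which is undefined. We cannot multiply by an undefined expression.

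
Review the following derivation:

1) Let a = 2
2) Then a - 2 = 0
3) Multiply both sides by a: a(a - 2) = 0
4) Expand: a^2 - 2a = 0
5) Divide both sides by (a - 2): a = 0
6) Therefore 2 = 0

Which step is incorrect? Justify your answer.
Step 5: Divide both sides by (a - 2): a = 0

Step 5 divides both sides by (a - 2). However, since a = 2, we have (a - 2) = 0. Division by zero is undefined, making this step invalid.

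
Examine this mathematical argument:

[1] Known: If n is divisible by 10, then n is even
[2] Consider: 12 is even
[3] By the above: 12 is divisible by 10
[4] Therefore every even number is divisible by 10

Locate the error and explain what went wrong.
Step 3: By the above: 12 is divisible by 10

Step 3 commits the fallacy of affirming the consequent. The known fact 'divisible by 10 → even' does NOT imply 'even → divisible by 10'. That would be the converse, which is false. For example, 12 is even but 12 ÷ 10 = 1.20, which is not an integer.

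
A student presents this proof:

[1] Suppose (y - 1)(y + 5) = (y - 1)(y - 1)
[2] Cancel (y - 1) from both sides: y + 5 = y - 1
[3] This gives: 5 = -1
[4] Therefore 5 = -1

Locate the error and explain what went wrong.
Step 2: Cancel (y - 1) from both sides: y + 5 = y - 1

Step 2 cancels (y - 1) from both sides. This is only valid if (y - 1) ≠ 0, i.e., y ≠ 1. When y = 1, both sides equal zero regardless of the other factors. The correct approach requires considering y = 1 as a separate case.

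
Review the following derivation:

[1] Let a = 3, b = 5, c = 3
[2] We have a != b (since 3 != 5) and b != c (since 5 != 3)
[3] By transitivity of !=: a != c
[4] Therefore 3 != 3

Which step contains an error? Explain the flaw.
Step 3: By transitivity of !=: a != c

Step 3 incorrectly applies transitivity to the '!=' relation. Transitivity states: if a R b and b R c, then a R c. However, '!=' is not transitive. Counterexample: 3 != 5 and 5 != 3, but 3 = 3 (both equal 3). Transitivity holds for relations like <, <=, =, but not for !=.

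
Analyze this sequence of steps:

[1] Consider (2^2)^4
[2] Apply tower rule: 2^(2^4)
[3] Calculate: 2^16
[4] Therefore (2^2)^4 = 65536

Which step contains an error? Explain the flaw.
Step 2: Apply tower rule: 2^(2^4)

Step 2 incorrectly states that (a^b)^c = a^(b^c). The correct rule is (a^b)^c = a^(b×c). The actual value is (2^2)^4 = 2^8 = 256, not 2^16 = 65536.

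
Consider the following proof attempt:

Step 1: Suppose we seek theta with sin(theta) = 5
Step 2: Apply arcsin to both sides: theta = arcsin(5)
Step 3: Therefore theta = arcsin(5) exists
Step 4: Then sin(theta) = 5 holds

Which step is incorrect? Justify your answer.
Step 2: Apply arcsin to both sides: theta = arcsin(5)

Step 2 applies arcsin to 5. However, arcsin(x) is only defined for x in [-1, 1] because sin(theta) can only produce values in that range. Since |5| > 1, arcsin(5) is undefined. There is no angle whose sine equals 5.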